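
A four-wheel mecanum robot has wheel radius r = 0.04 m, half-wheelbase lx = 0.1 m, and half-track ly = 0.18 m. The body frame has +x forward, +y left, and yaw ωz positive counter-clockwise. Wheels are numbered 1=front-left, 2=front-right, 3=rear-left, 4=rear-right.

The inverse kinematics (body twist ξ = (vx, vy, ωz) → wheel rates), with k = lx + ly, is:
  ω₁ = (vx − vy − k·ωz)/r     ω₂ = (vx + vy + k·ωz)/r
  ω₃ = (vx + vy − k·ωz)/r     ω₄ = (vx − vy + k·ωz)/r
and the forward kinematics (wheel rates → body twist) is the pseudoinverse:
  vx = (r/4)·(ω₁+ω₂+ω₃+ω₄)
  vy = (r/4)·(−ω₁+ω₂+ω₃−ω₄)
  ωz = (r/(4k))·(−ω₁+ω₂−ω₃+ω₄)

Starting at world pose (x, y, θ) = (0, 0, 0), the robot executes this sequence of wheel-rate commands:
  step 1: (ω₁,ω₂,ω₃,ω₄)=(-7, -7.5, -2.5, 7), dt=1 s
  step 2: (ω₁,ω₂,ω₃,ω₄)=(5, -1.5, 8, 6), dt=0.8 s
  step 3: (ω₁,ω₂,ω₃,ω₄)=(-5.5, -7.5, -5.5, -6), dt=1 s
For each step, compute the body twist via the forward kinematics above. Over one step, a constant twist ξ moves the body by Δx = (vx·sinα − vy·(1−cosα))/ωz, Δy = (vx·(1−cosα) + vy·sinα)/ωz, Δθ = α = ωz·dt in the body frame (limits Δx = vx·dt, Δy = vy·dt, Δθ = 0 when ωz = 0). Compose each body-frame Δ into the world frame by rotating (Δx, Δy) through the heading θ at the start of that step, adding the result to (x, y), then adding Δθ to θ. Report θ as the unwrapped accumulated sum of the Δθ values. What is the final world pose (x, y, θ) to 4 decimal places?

(-0.1826, -0.1450, -0.0107)

step 1: ξ=(vx,vy,ωz)=(-0.1000, -0.1000, 0.3214), dt=1.0 → body Δ=(-0.0824, -0.1142, 0.3214) → world pose (-0.0824, -0.1142, 0.3214)
step 2: ξ=(vx,vy,ωz)=(0.1750, -0.0450, -0.3036), dt=0.8 → body Δ=(0.1343, -0.0526, -0.2429) → world pose (0.0617, -0.1217, 0.0786)
step 3: ξ=(vx,vy,ωz)=(-0.2450, -0.0150, -0.0893), dt=1.0 → body Δ=(-0.2453, -0.0040, -0.0893) → world pose (-0.1826, -0.1450, -0.0107)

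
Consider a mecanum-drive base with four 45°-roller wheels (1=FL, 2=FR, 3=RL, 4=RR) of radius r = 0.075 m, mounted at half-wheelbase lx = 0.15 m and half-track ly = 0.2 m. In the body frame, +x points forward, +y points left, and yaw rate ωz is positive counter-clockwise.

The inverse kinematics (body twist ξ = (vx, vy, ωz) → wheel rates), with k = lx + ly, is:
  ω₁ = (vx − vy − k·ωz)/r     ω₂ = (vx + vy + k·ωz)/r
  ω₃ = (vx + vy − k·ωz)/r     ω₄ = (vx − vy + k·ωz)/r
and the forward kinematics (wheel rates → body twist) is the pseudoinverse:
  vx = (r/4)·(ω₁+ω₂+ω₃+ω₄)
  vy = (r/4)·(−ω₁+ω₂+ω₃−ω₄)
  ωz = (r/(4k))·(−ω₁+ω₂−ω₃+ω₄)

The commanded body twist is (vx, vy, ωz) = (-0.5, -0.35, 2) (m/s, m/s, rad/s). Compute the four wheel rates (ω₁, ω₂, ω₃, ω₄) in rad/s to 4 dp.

(-11.3333, -2.0000, -20.6667, 7.3333)

k = lx + ly = 0.15 + 0.2 = 0.3500;  k·ωz = 0.3500·2 = 0.7000
ω₁ (FL) = (vx − vy − k·ωz)/r = -0.8500/0.075 = -11.3333
ω₂ (FR) = (vx + vy + k·ωz)/r = -0.1500/0.075 = -2.0000
ω₃ (RL) = (vx + vy − k·ωz)/r = -1.5500/0.075 = -20.6667
ω₄ (RR) = (vx − vy + k·ωz)/r = 0.5500/0.075 = 7.3333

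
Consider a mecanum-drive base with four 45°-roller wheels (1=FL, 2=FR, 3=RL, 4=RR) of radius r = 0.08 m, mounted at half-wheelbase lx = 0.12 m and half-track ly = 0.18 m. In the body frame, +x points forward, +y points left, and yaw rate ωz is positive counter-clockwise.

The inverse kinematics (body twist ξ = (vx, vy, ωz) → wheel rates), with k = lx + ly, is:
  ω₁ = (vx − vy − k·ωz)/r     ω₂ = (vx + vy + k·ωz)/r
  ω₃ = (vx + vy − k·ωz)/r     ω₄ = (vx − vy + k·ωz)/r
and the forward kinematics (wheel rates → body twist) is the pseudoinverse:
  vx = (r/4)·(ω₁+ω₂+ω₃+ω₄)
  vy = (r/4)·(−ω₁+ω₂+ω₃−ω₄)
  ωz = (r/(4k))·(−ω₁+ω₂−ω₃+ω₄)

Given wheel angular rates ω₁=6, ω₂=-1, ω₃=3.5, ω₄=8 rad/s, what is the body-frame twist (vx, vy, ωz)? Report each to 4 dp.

(0.3300, -0.2300, -0.1667)

k = lx + ly = 0.12 + 0.18 = 0.3000
ω₁+ω₂+ω₃+ω₄ = 16.5000  →  vx = (0.08/4)·16.5000 = 0.3300
−ω₁+ω₂+ω₃−ω₄ = -11.5000  →  vy = (0.08/4)·-11.5000 = -0.2300
−ω₁+ω₂−ω₃+ω₄ = -2.5000  →  ωz = (0.08/1.2000)·-2.5000 = -0.1667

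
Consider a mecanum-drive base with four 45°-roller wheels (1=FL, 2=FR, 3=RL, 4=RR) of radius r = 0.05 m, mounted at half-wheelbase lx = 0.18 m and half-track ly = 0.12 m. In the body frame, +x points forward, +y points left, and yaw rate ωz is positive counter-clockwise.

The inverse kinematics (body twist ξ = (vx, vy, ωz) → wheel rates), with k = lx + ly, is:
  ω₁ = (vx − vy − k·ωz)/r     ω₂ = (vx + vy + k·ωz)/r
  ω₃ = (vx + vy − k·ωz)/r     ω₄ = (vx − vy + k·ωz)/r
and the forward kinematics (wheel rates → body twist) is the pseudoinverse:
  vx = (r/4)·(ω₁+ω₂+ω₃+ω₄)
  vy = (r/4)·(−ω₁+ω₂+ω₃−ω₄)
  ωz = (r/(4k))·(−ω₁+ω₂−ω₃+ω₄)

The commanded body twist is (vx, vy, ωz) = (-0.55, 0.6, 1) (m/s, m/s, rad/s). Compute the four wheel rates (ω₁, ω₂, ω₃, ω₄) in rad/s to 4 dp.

k = lx + ly = 0.18 + 0.12 = 0.3000;  k·ωz = 0.3000·1 = 0.3000
ω₁ (FL) = (vx − vy − k·ωz)/r = -1.4500/0.05 = -29.0000
ω₂ (FR) = (vx + vy + k·ωz)/r = 0.3500/0.05 = 7.0000
ω₃ (RL) = (vx + vy − k·ωz)/r = -0.2500/0.05 = -5.0000
ω₄ (RR) = (vx − vy + k·ωz)/r = -0.8500/0.05 = -17.0000

(-29.0000, 7.0000, -5.0000, -17.0000)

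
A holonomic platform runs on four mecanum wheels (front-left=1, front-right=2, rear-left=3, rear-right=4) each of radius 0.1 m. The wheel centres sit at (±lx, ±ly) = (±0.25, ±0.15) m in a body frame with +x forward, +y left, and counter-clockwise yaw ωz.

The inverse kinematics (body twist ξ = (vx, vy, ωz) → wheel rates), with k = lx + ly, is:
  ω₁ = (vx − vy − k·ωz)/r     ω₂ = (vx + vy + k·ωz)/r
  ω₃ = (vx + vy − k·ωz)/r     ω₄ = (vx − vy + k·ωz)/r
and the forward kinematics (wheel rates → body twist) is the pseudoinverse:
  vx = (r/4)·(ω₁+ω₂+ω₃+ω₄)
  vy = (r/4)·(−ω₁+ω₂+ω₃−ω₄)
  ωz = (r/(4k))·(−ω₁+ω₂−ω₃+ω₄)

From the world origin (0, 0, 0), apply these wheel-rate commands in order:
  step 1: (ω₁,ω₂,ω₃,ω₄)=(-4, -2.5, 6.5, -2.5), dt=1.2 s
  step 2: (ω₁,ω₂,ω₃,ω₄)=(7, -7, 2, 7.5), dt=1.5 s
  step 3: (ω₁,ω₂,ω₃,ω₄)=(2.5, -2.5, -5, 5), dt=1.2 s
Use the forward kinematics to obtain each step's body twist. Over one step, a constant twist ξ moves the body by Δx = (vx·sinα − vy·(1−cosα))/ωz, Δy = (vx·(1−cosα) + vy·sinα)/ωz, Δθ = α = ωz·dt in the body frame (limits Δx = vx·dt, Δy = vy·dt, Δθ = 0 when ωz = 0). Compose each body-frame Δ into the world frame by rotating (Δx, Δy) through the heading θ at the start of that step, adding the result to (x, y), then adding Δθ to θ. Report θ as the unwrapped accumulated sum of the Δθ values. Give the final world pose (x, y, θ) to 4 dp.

step 1: ξ=(vx,vy,ωz)=(-0.0625, 0.2625, -0.4688), dt=1.2 → body Δ=(0.0152, 0.3192, -0.5625) → world pose (0.0152, 0.3192, -0.5625)
step 2: ξ=(vx,vy,ωz)=(0.2375, -0.4875, -0.5312), dt=1.5 → body Δ=(0.0435, -0.7909, -0.7969) → world pose (-0.3698, -0.3730, -1.3594)
step 3: ξ=(vx,vy,ωz)=(0.0000, -0.3750, 0.3125), dt=1.2 → body Δ=(0.0834, -0.4395, 0.3750) → world pose (-0.7821, -0.5468, -0.9844)

(-0.7821, -0.5468, -0.9844)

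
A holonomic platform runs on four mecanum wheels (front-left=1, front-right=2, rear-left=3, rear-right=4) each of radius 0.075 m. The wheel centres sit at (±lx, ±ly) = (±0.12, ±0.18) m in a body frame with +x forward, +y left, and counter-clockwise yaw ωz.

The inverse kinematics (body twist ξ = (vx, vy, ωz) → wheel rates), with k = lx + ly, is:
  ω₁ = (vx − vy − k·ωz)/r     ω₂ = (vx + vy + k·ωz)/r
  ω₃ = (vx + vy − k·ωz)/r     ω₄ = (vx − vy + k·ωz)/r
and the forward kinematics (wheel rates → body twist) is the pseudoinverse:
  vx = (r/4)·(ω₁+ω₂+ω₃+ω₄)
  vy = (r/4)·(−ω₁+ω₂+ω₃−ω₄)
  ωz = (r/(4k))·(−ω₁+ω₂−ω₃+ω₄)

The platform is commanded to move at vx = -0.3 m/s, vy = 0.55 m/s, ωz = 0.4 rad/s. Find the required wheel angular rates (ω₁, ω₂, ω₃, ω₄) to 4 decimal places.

(-12.9333, 4.9333, 1.7333, -9.7333)

k = lx + ly = 0.12 + 0.18 = 0.3000;  k·ωz = 0.3000·0.4 = 0.1200
ω₁ (FL) = (vx − vy − k·ωz)/r = -0.9700/0.075 = -12.9333
ω₂ (FR) = (vx + vy + k·ωz)/r = 0.3700/0.075 = 4.9333
ω₃ (RL) = (vx + vy − k·ωz)/r = 0.1300/0.075 = 1.7333
ω₄ (RR) = (vx − vy + k·ωz)/r = -0.7300/0.075 = -9.7333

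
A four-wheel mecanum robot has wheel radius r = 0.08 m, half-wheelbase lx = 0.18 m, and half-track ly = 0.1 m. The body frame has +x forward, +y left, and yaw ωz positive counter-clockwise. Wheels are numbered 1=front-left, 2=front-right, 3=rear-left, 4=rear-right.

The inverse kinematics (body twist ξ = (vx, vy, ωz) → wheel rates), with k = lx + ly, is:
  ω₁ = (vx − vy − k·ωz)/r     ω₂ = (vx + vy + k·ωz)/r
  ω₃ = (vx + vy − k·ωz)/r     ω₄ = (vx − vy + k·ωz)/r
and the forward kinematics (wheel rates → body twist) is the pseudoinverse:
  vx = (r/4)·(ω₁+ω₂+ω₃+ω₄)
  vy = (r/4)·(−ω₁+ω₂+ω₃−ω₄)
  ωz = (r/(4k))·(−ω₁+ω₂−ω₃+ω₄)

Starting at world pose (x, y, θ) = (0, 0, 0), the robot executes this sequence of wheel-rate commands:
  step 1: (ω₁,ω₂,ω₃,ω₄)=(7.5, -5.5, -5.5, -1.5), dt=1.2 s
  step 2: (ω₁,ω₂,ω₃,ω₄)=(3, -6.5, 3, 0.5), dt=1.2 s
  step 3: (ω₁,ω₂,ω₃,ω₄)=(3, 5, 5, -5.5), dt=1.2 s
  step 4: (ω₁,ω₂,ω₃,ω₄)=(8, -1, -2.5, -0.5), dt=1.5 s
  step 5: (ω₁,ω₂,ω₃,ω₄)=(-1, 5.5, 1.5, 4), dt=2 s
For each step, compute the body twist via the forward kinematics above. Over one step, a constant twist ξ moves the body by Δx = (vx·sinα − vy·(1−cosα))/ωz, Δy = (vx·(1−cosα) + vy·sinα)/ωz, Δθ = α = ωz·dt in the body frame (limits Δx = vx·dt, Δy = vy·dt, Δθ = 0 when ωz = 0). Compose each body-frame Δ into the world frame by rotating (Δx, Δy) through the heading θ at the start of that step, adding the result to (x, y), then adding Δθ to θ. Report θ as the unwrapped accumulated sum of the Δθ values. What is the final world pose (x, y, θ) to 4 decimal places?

step 1: ξ=(vx,vy,ωz)=(-0.1000, -0.3400, -0.6429), dt=1.2 → body Δ=(-0.2582, -0.3247, -0.7714) → world pose (-0.2582, -0.3247, -0.7714)
step 2: ξ=(vx,vy,ωz)=(0.0000, -0.1400, -0.8571), dt=1.2 → body Δ=(-0.0790, -0.1399, -1.0286) → world pose (-0.4124, -0.3699, -1.8000)
step 3: ξ=(vx,vy,ωz)=(0.1500, 0.2500, -0.6071), dt=1.2 → body Δ=(0.2690, 0.2114, -0.7286) → world pose (-0.2676, -0.6799, -2.5286)
step 4: ξ=(vx,vy,ωz)=(0.0800, -0.2200, -0.5000), dt=1.5 → body Δ=(-0.0090, -0.3429, -0.7500) → world pose (-0.4575, -0.3943, -3.2786)
step 5: ξ=(vx,vy,ωz)=(0.2000, 0.0800, 0.6429), dt=2.0 → body Δ=(0.2091, 0.3430, 1.2857) → world pose (-0.7115, -0.7056, -1.9929)

(-0.7115, -0.7056, -1.9929)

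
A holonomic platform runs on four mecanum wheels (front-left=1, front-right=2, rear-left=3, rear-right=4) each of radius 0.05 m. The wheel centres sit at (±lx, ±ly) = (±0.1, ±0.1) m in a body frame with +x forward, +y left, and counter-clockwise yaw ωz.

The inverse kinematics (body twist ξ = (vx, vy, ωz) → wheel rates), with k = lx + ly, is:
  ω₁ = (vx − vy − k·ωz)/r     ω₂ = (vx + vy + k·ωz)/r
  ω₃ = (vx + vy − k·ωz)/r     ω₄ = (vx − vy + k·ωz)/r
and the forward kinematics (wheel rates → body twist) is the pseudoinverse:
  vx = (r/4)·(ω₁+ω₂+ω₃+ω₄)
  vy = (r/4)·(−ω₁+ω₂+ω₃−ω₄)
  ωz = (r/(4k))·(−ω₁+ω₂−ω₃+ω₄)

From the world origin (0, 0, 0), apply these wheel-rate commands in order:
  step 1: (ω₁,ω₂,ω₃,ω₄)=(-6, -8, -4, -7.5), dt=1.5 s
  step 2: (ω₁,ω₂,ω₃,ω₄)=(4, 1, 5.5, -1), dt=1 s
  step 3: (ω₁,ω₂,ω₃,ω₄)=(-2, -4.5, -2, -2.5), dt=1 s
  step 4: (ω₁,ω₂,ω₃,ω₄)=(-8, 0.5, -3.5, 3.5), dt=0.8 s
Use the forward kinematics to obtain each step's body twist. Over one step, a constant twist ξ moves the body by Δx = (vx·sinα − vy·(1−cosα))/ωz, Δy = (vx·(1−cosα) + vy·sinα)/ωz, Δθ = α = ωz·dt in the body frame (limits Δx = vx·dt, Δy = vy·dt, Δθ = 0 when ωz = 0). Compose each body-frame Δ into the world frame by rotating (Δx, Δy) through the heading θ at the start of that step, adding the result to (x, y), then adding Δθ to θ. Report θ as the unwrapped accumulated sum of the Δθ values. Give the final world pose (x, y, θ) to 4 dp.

step 1: ξ=(vx,vy,ωz)=(-0.3188, 0.0188, -0.3438), dt=1.5 → body Δ=(-0.4501, 0.1475, -0.5156) → world pose (-0.4501, 0.1475, -0.5156)
step 2: ξ=(vx,vy,ωz)=(0.1188, 0.0438, -0.5938), dt=1.0 → body Δ=(0.1245, 0.0070, -0.5938) → world pose (-0.3384, 0.0921, -1.1094)
step 3: ξ=(vx,vy,ωz)=(-0.1375, -0.0250, -0.1875), dt=1.0 → body Δ=(-0.1390, -0.0120, -0.1875) → world pose (-0.4110, 0.2113, -1.2969)
step 4: ξ=(vx,vy,ωz)=(-0.0938, 0.0187, 0.9688), dt=0.8 → body Δ=(-0.0732, -0.0141, 0.7750) → world pose (-0.4444, 0.2780, -0.5219)

(-0.4444, 0.2780, -0.5219)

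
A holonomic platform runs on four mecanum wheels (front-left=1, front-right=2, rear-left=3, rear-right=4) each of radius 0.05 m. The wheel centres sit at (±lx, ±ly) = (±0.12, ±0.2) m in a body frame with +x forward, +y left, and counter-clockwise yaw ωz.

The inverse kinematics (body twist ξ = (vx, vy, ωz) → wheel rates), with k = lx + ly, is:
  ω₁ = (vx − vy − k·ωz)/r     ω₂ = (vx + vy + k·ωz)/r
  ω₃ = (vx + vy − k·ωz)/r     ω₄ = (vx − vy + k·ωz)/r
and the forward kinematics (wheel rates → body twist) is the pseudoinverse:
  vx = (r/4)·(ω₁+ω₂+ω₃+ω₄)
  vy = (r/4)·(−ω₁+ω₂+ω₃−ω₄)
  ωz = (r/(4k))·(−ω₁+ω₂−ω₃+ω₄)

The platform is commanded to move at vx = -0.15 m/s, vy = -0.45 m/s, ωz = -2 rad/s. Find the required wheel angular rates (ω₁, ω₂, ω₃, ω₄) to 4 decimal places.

(18.8000, -24.8000, 0.8000, -6.8000)

k = lx + ly = 0.12 + 0.2 = 0.3200;  k·ωz = 0.3200·-2 = -0.6400
ω₁ (FL) = (vx − vy − k·ωz)/r = 0.9400/0.05 = 18.8000
ω₂ (FR) = (vx + vy + k·ωz)/r = -1.2400/0.05 = -24.8000
ω₃ (RL) = (vx + vy − k·ωz)/r = 0.0400/0.05 = 0.8000
ω₄ (RR) = (vx − vy + k·ωz)/r = -0.3400/0.05 = -6.8000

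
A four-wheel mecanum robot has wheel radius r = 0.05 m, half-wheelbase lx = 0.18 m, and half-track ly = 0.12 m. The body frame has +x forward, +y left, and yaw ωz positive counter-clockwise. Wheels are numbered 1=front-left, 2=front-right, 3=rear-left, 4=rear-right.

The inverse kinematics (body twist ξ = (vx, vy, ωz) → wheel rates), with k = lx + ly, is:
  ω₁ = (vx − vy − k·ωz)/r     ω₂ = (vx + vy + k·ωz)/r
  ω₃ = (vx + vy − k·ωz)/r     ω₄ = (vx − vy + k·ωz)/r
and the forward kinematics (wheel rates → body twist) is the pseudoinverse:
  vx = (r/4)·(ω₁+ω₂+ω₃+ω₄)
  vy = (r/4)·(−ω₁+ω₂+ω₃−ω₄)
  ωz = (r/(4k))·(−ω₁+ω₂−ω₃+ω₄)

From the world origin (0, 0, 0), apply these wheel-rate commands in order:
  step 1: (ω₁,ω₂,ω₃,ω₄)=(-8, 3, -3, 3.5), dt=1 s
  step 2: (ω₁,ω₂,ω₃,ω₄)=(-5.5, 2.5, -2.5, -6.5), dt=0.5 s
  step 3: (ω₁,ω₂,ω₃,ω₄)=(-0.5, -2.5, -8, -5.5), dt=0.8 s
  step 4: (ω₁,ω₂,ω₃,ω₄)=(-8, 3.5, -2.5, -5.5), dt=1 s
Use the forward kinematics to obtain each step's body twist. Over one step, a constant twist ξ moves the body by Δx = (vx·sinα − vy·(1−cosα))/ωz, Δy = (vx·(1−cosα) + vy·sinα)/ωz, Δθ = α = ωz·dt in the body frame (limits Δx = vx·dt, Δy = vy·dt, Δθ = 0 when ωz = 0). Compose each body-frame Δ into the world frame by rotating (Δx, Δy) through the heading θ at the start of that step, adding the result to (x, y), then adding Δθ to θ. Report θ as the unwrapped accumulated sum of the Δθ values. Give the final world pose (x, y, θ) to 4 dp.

(-0.4921, -0.1529, 1.1833)

step 1: ξ=(vx,vy,ωz)=(-0.0563, 0.0563, 0.7292), dt=1.0 → body Δ=(-0.0710, 0.0318, 0.7292) → world pose (-0.0710, 0.0318, 0.7292)
step 2: ξ=(vx,vy,ωz)=(-0.1500, 0.1500, 0.1667), dt=0.5 → body Δ=(-0.0780, 0.0718, 0.0833) → world pose (-0.1770, 0.0333, 0.8125)
step 3: ξ=(vx,vy,ωz)=(-0.2063, -0.0563, 0.0208), dt=0.8 → body Δ=(-0.1646, -0.0464, 0.0167) → world pose (-0.2566, -0.1181, 0.8292)
step 4: ξ=(vx,vy,ωz)=(-0.1562, 0.1813, 0.3542), dt=1.0 → body Δ=(-0.1848, 0.1501, 0.3542) → world pose (-0.4921, -0.1529, 1.1833)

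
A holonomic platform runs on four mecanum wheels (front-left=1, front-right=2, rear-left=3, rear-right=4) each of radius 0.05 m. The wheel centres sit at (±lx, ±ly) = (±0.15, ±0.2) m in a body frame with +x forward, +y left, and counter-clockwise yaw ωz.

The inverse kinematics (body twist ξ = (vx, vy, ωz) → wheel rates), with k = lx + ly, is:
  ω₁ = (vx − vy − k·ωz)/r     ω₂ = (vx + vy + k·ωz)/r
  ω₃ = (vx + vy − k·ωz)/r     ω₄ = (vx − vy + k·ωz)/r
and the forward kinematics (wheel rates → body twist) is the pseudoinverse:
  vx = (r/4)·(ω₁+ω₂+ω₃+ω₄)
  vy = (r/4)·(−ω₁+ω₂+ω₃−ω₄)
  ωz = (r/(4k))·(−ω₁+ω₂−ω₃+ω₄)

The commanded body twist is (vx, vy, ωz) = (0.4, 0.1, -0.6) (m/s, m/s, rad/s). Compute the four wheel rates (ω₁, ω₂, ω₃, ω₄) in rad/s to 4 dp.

(10.2000, 5.8000, 14.2000, 1.8000)

k = lx + ly = 0.15 + 0.2 = 0.3500;  k·ωz = 0.3500·-0.6 = -0.2100
ω₁ (FL) = (vx − vy − k·ωz)/r = 0.5100/0.05 = 10.2000
ω₂ (FR) = (vx + vy + k·ωz)/r = 0.2900/0.05 = 5.8000
ω₃ (RL) = (vx + vy − k·ωz)/r = 0.7100/0.05 = 14.2000
ω₄ (RR) = (vx − vy + k·ωz)/r = 0.0900/0.05 = 1.8000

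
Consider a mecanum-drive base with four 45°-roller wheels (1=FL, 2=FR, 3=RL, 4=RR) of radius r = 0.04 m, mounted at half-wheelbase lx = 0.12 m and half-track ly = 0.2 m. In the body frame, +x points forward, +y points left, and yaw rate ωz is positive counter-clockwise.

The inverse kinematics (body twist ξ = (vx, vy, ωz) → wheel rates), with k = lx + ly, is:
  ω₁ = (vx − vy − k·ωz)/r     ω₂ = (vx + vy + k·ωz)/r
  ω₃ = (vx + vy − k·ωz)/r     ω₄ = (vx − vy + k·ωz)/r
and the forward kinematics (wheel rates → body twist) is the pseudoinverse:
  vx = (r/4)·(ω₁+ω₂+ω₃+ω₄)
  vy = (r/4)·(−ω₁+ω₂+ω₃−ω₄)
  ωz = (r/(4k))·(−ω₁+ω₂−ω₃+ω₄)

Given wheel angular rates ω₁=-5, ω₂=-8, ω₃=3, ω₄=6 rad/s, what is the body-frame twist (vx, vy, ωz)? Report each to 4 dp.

(-0.0400, -0.0600, 0.0000)

k = lx + ly = 0.12 + 0.2 = 0.3200
ω₁+ω₂+ω₃+ω₄ = -4.0000  →  vx = (0.04/4)·-4.0000 = -0.0400
−ω₁+ω₂+ω₃−ω₄ = -6.0000  →  vy = (0.04/4)·-6.0000 = -0.0600
−ω₁+ω₂−ω₃+ω₄ = 0.0000  →  ωz = (0.04/1.2800)·0.0000 = 0.0000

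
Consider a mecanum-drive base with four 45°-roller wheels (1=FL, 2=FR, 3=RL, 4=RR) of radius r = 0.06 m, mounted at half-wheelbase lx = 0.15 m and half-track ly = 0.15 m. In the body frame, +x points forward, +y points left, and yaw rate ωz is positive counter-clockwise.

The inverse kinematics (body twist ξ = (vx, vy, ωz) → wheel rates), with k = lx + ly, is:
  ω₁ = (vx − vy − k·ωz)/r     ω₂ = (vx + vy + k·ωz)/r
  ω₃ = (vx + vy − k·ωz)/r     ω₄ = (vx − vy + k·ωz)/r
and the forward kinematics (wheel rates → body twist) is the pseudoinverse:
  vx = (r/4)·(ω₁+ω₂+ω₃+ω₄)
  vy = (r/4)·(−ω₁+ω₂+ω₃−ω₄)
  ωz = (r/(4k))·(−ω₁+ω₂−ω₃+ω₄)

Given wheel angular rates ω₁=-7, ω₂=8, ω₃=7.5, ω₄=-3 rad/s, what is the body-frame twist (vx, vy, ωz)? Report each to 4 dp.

(0.0825, 0.3825, 0.2250)

k = lx + ly = 0.15 + 0.15 = 0.3000
ω₁+ω₂+ω₃+ω₄ = 5.5000  →  vx = (0.06/4)·5.5000 = 0.0825
−ω₁+ω₂+ω₃−ω₄ = 25.5000  →  vy = (0.06/4)·25.5000 = 0.3825
−ω₁+ω₂−ω₃+ω₄ = 4.5000  →  ωz = (0.06/1.2000)·4.5000 = 0.2250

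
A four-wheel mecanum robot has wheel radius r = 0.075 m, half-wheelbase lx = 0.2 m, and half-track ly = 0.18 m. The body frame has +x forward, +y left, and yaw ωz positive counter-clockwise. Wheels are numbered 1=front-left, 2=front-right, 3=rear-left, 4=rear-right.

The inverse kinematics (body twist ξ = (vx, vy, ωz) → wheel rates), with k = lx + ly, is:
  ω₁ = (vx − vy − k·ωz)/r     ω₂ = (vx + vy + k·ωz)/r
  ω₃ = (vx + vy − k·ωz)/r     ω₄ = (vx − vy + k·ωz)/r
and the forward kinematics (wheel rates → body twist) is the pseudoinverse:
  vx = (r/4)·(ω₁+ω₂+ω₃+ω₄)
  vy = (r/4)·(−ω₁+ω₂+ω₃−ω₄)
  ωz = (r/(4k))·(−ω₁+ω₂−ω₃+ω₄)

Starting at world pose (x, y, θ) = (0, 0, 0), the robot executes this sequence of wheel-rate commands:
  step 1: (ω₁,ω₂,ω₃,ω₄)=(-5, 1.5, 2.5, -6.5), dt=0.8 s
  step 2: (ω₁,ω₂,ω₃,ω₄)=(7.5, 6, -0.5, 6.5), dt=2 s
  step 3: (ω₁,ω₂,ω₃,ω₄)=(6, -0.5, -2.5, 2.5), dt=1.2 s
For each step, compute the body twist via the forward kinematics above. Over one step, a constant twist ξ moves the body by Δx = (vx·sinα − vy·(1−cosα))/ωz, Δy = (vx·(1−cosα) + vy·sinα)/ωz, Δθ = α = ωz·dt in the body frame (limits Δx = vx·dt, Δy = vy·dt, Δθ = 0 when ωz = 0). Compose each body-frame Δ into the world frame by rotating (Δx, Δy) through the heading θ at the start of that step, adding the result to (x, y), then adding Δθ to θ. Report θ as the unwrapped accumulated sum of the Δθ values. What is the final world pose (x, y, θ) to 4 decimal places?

step 1: ξ=(vx,vy,ωz)=(-0.1406, 0.2906, -0.1234), dt=0.8 → body Δ=(-0.1009, 0.2377, -0.0987) → world pose (-0.1009, 0.2377, -0.0987)
step 2: ξ=(vx,vy,ωz)=(0.3656, -0.1594, 0.2714), dt=2.0 → body Δ=(0.7803, -0.1097, 0.5428) → world pose (0.6648, 0.0516, 0.4441)
step 3: ξ=(vx,vy,ωz)=(0.1031, -0.2156, -0.0740), dt=1.2 → body Δ=(0.1121, -0.2639, -0.0888) → world pose (0.8794, -0.1385, 0.3553)

(0.8794, -0.1385, 0.3553)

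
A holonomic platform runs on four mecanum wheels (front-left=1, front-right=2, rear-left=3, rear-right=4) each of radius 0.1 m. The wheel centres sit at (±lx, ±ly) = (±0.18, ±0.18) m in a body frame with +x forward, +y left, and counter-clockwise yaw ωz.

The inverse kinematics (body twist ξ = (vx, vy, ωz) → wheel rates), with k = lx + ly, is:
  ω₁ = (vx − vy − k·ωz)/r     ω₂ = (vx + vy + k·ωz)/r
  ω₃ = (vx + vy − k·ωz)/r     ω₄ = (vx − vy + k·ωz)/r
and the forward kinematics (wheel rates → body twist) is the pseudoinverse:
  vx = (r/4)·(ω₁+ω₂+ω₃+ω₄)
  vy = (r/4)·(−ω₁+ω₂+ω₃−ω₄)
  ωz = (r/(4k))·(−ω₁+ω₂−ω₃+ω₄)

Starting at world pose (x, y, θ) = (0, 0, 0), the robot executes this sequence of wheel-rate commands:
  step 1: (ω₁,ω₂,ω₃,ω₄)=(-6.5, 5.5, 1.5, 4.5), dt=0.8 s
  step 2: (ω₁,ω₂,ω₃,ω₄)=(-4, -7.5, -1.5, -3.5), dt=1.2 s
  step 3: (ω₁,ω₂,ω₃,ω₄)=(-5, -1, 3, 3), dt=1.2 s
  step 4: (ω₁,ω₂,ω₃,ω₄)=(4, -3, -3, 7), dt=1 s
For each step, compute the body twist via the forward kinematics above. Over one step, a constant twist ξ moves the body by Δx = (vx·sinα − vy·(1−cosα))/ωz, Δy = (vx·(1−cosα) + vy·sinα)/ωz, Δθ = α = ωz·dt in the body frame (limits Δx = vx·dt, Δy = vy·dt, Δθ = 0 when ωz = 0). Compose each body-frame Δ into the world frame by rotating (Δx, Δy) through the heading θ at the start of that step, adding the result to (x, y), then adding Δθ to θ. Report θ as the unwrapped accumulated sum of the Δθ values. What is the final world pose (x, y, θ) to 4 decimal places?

(-0.0282, -0.2151, 0.9167)

step 1: ξ=(vx,vy,ωz)=(0.1250, 0.2250, 1.0417), dt=0.8 → body Δ=(0.0181, 0.1992, 0.8333) → world pose (0.0181, 0.1992, 0.8333)
step 2: ξ=(vx,vy,ωz)=(-0.4125, -0.0375, -0.3819), dt=1.2 → body Δ=(-0.4880, 0.0680, -0.4583) → world pose (-0.3604, -0.1163, 0.3750)
step 3: ξ=(vx,vy,ωz)=(0.0000, 0.1000, 0.2778), dt=1.2 → body Δ=(-0.0198, 0.1178, 0.3333) → world pose (-0.4220, -0.0139, 0.7083)
step 4: ξ=(vx,vy,ωz)=(0.1250, -0.4250, 0.2083), dt=1.0 → body Δ=(0.1682, -0.4090, 0.2083) → world pose (-0.0282, -0.2151, 0.9167)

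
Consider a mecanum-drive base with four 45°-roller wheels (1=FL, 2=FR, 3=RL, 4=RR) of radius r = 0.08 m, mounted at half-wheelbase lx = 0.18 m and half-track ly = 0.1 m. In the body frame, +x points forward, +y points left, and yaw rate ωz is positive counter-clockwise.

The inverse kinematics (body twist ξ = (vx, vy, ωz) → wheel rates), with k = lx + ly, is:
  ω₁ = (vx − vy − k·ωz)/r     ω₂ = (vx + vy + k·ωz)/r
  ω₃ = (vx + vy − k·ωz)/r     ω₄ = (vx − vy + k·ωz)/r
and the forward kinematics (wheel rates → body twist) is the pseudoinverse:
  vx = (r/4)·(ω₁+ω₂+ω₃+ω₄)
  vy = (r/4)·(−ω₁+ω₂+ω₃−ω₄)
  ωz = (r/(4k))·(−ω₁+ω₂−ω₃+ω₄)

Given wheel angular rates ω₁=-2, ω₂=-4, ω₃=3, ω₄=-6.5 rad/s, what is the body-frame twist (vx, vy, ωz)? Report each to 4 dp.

(-0.1900, 0.1500, -0.8214)

k = lx + ly = 0.18 + 0.1 = 0.2800
ω₁+ω₂+ω₃+ω₄ = -9.5000  →  vx = (0.08/4)·-9.5000 = -0.1900
−ω₁+ω₂+ω₃−ω₄ = 7.5000  →  vy = (0.08/4)·7.5000 = 0.1500
−ω₁+ω₂−ω₃+ω₄ = -11.5000  →  ωz = (0.08/1.1200)·-11.5000 = -0.8214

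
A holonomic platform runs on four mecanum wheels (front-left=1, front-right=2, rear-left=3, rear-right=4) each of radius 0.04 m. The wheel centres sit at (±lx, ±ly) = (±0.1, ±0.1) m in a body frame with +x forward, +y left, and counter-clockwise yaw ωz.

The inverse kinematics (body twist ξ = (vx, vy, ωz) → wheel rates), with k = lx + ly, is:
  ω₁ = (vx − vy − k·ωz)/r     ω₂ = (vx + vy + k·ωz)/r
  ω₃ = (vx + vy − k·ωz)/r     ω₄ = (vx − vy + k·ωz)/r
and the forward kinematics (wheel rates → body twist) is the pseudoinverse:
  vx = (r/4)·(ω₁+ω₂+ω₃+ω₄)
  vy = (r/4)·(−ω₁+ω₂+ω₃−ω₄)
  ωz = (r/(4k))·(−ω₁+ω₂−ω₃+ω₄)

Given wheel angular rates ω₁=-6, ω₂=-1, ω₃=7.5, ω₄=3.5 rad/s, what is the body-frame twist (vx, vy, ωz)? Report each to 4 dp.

(0.0400, 0.0900, 0.0500)

k = lx + ly = 0.1 + 0.1 = 0.2000
ω₁+ω₂+ω₃+ω₄ = 4.0000  →  vx = (0.04/4)·4.0000 = 0.0400
−ω₁+ω₂+ω₃−ω₄ = 9.0000  →  vy = (0.04/4)·9.0000 = 0.0900
−ω₁+ω₂−ω₃+ω₄ = 1.0000  →  ωz = (0.04/0.8000)·1.0000 = 0.0500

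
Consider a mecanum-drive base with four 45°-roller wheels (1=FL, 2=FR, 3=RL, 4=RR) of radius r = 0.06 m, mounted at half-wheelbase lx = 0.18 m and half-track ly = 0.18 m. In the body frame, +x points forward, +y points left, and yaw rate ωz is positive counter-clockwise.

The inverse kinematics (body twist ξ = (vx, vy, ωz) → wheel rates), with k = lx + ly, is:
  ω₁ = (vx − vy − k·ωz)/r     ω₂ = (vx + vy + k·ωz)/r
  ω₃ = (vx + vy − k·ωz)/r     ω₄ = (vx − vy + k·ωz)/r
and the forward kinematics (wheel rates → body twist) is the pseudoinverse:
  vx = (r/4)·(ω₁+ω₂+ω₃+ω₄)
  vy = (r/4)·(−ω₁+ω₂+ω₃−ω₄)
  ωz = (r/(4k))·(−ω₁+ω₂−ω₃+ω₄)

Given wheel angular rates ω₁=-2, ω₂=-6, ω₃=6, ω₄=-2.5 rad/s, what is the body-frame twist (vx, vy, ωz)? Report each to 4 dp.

k = lx + ly = 0.18 + 0.18 = 0.3600
ω₁+ω₂+ω₃+ω₄ = -4.5000  →  vx = (0.06/4)·-4.5000 = -0.0675
−ω₁+ω₂+ω₃−ω₄ = 4.5000  →  vy = (0.06/4)·4.5000 = 0.0675
−ω₁+ω₂−ω₃+ω₄ = -12.5000  →  ωz = (0.06/1.4400)·-12.5000 = -0.5208

(-0.0675, 0.0675, -0.5208)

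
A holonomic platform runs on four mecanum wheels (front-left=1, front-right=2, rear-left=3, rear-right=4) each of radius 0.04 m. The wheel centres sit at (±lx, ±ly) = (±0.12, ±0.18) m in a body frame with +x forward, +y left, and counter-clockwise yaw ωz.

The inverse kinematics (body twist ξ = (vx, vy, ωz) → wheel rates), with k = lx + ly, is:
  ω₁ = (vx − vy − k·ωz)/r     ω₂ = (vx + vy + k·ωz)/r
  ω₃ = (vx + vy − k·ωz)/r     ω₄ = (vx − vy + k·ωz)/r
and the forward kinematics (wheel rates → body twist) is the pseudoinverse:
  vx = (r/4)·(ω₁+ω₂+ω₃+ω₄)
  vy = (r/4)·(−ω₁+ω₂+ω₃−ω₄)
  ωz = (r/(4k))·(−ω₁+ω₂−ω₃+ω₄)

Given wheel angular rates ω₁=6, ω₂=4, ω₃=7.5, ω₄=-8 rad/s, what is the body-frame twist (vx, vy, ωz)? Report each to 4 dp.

k = lx + ly = 0.12 + 0.18 = 0.3000
ω₁+ω₂+ω₃+ω₄ = 9.5000  →  vx = (0.04/4)·9.5000 = 0.0950
−ω₁+ω₂+ω₃−ω₄ = 13.5000  →  vy = (0.04/4)·13.5000 = 0.1350
−ω₁+ω₂−ω₃+ω₄ = -17.5000  →  ωz = (0.04/1.2000)·-17.5000 = -0.5833

(0.0950, 0.1350, -0.5833)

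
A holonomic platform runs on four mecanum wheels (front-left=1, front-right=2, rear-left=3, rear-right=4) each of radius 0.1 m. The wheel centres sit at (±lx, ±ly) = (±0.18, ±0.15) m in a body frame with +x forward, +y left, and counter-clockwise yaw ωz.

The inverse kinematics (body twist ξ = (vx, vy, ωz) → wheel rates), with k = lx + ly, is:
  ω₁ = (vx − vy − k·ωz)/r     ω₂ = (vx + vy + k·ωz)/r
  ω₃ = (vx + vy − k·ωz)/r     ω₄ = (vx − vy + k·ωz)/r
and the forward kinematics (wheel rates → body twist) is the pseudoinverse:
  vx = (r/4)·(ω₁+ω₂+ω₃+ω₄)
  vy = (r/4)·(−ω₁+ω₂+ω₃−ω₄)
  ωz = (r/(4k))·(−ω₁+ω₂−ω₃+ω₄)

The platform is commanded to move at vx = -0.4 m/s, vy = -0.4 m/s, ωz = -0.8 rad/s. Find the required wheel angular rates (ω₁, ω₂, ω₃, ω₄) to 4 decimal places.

k = lx + ly = 0.18 + 0.15 = 0.3300;  k·ωz = 0.3300·-0.8 = -0.2640
ω₁ (FL) = (vx − vy − k·ωz)/r = 0.2640/0.1 = 2.6400
ω₂ (FR) = (vx + vy + k·ωz)/r = -1.0640/0.1 = -10.6400
ω₃ (RL) = (vx + vy − k·ωz)/r = -0.5360/0.1 = -5.3600
ω₄ (RR) = (vx − vy + k·ωz)/r = -0.2640/0.1 = -2.6400

(2.6400, -10.6400, -5.3600, -2.6400)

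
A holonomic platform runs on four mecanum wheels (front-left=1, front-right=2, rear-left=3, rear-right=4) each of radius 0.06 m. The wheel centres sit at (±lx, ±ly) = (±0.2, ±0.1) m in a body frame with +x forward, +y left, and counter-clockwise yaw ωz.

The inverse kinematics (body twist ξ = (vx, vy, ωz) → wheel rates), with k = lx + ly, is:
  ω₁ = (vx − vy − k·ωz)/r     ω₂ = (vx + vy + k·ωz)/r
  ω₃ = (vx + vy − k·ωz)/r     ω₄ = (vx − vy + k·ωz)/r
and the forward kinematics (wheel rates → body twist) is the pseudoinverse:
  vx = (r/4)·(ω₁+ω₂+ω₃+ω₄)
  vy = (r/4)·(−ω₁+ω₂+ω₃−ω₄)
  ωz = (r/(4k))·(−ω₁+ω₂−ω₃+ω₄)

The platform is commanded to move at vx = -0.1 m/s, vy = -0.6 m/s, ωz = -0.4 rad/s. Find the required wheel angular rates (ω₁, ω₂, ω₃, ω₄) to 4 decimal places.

(10.3333, -13.6667, -9.6667, 6.3333)

k = lx + ly = 0.2 + 0.1 = 0.3000;  k·ωz = 0.3000·-0.4 = -0.1200
ω₁ (FL) = (vx − vy − k·ωz)/r = 0.6200/0.06 = 10.3333
ω₂ (FR) = (vx + vy + k·ωz)/r = -0.8200/0.06 = -13.6667
ω₃ (RL) = (vx + vy − k·ωz)/r = -0.5800/0.06 = -9.6667
ω₄ (RR) = (vx − vy + k·ωz)/r = 0.3800/0.06 = 6.3333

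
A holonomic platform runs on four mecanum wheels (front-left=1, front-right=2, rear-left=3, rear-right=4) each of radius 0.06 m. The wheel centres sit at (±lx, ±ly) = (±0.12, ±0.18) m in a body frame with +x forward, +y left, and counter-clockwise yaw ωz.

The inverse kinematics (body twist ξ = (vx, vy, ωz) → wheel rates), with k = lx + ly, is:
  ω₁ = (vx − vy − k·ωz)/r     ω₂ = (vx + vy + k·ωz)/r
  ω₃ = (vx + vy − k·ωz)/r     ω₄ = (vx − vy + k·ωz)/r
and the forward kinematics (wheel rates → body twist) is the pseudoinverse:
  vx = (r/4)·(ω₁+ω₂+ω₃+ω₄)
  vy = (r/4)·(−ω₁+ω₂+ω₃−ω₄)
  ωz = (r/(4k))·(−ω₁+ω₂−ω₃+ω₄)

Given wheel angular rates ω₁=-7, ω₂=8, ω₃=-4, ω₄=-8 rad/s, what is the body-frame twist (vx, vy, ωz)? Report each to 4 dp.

k = lx + ly = 0.12 + 0.18 = 0.3000
ω₁+ω₂+ω₃+ω₄ = -11.0000  →  vx = (0.06/4)·-11.0000 = -0.1650
−ω₁+ω₂+ω₃−ω₄ = 19.0000  →  vy = (0.06/4)·19.0000 = 0.2850
−ω₁+ω₂−ω₃+ω₄ = 11.0000  →  ωz = (0.06/1.2000)·11.0000 = 0.5500

(-0.1650, 0.2850, 0.5500)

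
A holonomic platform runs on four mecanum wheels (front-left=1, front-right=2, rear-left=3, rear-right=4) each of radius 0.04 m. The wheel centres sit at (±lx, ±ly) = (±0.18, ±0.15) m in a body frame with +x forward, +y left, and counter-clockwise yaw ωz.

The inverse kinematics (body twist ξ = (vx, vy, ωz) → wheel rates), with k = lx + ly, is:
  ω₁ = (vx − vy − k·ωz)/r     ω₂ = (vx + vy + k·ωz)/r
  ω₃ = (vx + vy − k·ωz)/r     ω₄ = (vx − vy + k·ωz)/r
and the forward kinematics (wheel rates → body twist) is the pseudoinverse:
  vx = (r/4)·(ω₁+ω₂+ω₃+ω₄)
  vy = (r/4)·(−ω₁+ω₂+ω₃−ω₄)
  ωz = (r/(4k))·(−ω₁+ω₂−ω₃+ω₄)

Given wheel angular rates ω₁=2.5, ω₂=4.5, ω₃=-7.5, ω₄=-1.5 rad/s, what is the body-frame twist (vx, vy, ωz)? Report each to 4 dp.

(-0.0200, -0.0400, 0.2424)

k = lx + ly = 0.18 + 0.15 = 0.3300
ω₁+ω₂+ω₃+ω₄ = -2.0000  →  vx = (0.04/4)·-2.0000 = -0.0200
−ω₁+ω₂+ω₃−ω₄ = -4.0000  →  vy = (0.04/4)·-4.0000 = -0.0400
−ω₁+ω₂−ω₃+ω₄ = 8.0000  →  ωz = (0.04/1.3200)·8.0000 = 0.2424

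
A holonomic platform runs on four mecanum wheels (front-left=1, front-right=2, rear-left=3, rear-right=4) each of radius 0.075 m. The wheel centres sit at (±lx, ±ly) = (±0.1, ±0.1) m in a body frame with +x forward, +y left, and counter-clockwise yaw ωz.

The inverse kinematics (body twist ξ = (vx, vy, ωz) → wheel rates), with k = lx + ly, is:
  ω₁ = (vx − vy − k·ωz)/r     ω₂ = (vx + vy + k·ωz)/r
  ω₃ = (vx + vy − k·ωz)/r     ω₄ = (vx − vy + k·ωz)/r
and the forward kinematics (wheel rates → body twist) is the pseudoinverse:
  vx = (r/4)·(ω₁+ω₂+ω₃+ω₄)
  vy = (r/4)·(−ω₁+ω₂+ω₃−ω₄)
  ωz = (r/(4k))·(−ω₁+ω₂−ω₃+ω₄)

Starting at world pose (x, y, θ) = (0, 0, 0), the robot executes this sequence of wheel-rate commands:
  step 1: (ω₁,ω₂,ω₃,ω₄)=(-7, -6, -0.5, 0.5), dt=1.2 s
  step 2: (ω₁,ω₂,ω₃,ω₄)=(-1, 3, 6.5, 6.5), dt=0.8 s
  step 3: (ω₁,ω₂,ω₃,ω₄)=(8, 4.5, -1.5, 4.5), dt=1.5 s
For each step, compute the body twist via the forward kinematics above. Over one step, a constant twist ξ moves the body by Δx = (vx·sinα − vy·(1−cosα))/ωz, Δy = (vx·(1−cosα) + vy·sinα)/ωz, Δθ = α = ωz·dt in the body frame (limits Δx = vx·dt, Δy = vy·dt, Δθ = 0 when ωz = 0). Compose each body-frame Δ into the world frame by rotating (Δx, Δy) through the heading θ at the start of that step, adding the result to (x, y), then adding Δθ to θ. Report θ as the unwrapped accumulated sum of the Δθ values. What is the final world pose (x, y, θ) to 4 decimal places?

step 1: ξ=(vx,vy,ωz)=(-0.2437, 0.0000, 0.1875), dt=1.2 → body Δ=(-0.2900, -0.0328, 0.2250) → world pose (-0.2900, -0.0328, 0.2250)
step 2: ξ=(vx,vy,ωz)=(0.2812, 0.0750, 0.3750), dt=0.8 → body Δ=(0.2127, 0.0926, 0.3000) → world pose (-0.1034, 0.1050, 0.5250)
step 3: ξ=(vx,vy,ωz)=(0.2906, -0.1781, 0.2344), dt=1.5 → body Δ=(0.4735, -0.1859, 0.3516) → world pose (0.3995, 0.1814, 0.8766)

(0.3995, 0.1814, 0.8766)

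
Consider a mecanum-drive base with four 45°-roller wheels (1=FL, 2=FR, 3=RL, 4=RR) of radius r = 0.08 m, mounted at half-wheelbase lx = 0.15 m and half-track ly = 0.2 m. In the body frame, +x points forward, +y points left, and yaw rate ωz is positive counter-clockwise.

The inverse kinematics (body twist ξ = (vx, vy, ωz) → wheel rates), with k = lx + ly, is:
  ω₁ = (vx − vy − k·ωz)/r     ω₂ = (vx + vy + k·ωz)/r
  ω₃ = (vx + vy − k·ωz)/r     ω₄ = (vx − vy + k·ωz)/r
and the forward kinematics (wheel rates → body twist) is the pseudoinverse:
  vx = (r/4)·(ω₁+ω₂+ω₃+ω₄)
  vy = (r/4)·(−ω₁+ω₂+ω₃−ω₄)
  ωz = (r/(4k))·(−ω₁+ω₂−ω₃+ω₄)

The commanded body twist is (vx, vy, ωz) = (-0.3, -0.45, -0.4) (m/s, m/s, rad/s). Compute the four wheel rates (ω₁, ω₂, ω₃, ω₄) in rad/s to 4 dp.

k = lx + ly = 0.15 + 0.2 = 0.3500;  k·ωz = 0.3500·-0.4 = -0.1400
ω₁ (FL) = (vx − vy − k·ωz)/r = 0.2900/0.08 = 3.6250
ω₂ (FR) = (vx + vy + k·ωz)/r = -0.8900/0.08 = -11.1250
ω₃ (RL) = (vx + vy − k·ωz)/r = -0.6100/0.08 = -7.6250
ω₄ (RR) = (vx − vy + k·ωz)/r = 0.0100/0.08 = 0.1250

(3.6250, -11.1250, -7.6250, 0.1250)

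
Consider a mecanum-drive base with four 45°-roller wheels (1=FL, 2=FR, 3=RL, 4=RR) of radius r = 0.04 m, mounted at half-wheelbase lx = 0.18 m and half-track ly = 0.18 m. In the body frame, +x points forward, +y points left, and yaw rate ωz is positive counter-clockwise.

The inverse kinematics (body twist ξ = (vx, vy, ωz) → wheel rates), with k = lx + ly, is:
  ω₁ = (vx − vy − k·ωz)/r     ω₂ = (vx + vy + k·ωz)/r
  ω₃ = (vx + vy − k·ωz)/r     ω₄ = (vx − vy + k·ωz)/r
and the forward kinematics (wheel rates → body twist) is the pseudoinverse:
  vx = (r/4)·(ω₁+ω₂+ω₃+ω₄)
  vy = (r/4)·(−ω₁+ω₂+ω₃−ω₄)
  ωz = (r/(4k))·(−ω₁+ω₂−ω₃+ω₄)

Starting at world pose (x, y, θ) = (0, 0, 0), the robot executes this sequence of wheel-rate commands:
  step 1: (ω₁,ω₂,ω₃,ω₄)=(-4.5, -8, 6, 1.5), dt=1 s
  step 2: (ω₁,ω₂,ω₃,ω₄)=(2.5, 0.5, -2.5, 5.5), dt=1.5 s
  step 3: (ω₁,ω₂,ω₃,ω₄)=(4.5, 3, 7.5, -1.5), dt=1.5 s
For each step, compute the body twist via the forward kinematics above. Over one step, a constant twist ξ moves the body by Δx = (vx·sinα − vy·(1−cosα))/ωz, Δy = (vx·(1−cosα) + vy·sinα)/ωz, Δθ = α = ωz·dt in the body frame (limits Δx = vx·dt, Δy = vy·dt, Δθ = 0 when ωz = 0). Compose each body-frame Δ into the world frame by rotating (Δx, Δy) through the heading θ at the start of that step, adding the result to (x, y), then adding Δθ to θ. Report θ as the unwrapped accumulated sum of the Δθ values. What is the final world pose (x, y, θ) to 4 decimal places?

step 1: ξ=(vx,vy,ωz)=(-0.0500, 0.0100, -0.2222), dt=1.0 → body Δ=(-0.0485, 0.0155, -0.2222) → world pose (-0.0485, 0.0155, -0.2222)
step 2: ξ=(vx,vy,ωz)=(0.0600, -0.1000, 0.1667), dt=1.5 → body Δ=(0.1077, -0.1373, 0.2500) → world pose (0.0263, -0.1422, 0.0278)
step 3: ξ=(vx,vy,ωz)=(0.1350, 0.0750, -0.2917), dt=1.5 → body Δ=(0.2203, 0.0654, -0.4375) → world pose (0.2448, -0.0707, -0.4097)

(0.2448, -0.0707, -0.4097)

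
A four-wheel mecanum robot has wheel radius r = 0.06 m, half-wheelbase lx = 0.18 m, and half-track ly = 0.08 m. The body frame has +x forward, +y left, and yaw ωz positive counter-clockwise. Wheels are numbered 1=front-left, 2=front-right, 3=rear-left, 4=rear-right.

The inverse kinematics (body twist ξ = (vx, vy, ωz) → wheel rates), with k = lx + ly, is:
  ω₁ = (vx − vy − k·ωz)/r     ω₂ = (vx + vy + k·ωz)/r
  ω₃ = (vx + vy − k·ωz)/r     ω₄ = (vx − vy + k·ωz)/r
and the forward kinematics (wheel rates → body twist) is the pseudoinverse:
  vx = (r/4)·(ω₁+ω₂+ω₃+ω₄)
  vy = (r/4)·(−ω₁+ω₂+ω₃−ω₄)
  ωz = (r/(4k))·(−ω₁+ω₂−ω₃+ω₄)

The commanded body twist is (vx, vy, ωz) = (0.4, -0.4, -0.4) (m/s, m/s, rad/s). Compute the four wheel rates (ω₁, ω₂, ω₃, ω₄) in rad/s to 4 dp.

k = lx + ly = 0.18 + 0.08 = 0.2600;  k·ωz = 0.2600·-0.4 = -0.1040
ω₁ (FL) = (vx − vy − k·ωz)/r = 0.9040/0.06 = 15.0667
ω₂ (FR) = (vx + vy + k·ωz)/r = -0.1040/0.06 = -1.7333
ω₃ (RL) = (vx + vy − k·ωz)/r = 0.1040/0.06 = 1.7333
ω₄ (RR) = (vx − vy + k·ωz)/r = 0.6960/0.06 = 11.6000

(15.0667, -1.7333, 1.7333, 11.6000)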